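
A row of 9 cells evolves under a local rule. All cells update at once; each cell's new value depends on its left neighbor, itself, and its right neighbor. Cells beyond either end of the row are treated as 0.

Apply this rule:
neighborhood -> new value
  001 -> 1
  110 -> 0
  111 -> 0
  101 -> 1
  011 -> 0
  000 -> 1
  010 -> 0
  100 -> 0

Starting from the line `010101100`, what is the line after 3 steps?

101001000

step 1: 101010001
step 2: 010100110
step 3: 101001000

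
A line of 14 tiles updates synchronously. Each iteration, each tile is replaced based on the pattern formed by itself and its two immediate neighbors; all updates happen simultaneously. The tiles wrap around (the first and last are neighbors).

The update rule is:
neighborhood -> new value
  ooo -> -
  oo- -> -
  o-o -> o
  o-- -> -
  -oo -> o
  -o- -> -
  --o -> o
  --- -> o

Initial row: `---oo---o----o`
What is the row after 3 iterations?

o--ooo--oo--oo

-ooo--oo--ooo-
oo---oo--oo---
o--ooo--oo--oo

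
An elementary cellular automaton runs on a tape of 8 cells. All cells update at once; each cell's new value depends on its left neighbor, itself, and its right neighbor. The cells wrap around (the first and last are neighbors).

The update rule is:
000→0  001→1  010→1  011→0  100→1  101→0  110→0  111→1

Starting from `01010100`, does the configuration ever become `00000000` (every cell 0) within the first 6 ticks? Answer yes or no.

no

11010110
00010000
00111000
01010100  (repeats tick 0; period 4)
tick 6: 00010000
tick 6 is 00010000, still not uniform 0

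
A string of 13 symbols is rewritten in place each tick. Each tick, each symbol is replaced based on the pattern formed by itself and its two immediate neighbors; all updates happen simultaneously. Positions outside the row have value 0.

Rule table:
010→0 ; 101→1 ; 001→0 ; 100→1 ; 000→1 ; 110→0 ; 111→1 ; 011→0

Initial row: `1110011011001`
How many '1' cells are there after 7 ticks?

tick 1: 0101000100100
tick 2: 0010110010011
tick 3: 1001001001000
tick 4: 0100100100111
tick 5: 0010010010010
tick 6: 1001001001001
tick 7: 0100100100100
count of 1: 4

4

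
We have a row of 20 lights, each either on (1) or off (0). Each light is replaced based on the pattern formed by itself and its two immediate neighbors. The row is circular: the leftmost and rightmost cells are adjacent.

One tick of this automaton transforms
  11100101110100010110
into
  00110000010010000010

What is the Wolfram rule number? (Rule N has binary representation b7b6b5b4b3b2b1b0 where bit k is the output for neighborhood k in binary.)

80

position 1: 111 → 0  (bit 7 = 0)
position 2: 110 → 1  (bit 6 = 1)
position 6: 101 → 0  (bit 5 = 0)
position 3: 100 → 1  (bit 4 = 1)
position 0: 011 → 0  (bit 3 = 0)
position 5: 010 → 0  (bit 2 = 0)
position 4: 001 → 0  (bit 1 = 0)
position 13: 000 → 0  (bit 0 = 0)
bits b7..b0 = 01010000 = 80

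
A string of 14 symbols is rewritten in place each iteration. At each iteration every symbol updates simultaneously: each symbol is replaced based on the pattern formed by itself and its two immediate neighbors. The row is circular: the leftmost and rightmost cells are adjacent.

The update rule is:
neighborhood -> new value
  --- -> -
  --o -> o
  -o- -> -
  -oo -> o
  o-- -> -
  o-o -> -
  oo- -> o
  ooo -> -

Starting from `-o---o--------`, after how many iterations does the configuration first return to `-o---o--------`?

o---o---------
---o---------o
--o---------o-
-o---------o--
o---------o---
---------o---o
--------o---o-
-------o---o--
------o---o---
-----o---o----
----o---o-----
---o---o------
--o---o-------
-o---o--------

14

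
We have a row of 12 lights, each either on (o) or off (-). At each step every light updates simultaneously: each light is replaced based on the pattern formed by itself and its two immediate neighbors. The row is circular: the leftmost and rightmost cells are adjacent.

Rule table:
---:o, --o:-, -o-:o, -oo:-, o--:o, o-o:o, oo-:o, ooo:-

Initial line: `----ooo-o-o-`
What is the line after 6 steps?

o---------oo

step 1: ooo---oooooo
step 2: --ooo-------
step 3: o---oooooooo
step 4: ooo---------
step 5: --ooooooooo-
step 6: o---------oo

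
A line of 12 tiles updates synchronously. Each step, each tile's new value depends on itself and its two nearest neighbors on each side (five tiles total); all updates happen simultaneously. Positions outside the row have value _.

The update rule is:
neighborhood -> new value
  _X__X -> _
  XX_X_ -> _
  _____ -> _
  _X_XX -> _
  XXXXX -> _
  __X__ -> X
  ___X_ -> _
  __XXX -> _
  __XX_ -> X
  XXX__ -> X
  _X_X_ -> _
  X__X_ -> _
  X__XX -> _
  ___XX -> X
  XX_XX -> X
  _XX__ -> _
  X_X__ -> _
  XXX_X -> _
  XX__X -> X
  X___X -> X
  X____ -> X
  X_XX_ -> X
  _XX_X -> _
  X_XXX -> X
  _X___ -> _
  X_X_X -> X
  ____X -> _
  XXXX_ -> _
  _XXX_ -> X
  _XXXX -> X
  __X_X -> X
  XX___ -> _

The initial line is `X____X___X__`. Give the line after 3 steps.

step 1: X_X__X_X_X_X
step 2: X____X_X_X__
step 3: X_X__X_X___X

X_X__X_X___X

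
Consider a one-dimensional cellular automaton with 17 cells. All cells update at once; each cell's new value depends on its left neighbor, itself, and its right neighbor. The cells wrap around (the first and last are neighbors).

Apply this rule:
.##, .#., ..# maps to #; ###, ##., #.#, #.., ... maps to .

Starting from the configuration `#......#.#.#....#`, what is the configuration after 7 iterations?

##..##..##..##...

......##.#.#...##
.....##..#.#..##.
....##..##.#.##..
...##..##..#.#...
..##..##..##.#...
.##..##..##..#...
##..##..##..##...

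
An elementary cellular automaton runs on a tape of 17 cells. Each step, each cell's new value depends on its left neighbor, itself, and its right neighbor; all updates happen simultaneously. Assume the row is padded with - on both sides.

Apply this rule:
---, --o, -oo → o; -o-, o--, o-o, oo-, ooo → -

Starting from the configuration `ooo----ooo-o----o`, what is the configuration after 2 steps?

--ooo----ooooo---

o---oooo-----ooo-
--ooo----ooooo---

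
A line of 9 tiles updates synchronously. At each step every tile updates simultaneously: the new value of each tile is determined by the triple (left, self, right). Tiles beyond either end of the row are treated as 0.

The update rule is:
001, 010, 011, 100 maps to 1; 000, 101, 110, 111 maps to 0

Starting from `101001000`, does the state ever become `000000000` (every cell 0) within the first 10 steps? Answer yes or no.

no

step 1: 101111100
step 2: 101000010
step 3: 101100111
step 4: 101011100
step 5: 101010010
step 6: 101011111
step 7: 101010000
step 8: 101011000
step 9: 101010100
step 10: 101010110
step 10 is 101010110, still not uniform 0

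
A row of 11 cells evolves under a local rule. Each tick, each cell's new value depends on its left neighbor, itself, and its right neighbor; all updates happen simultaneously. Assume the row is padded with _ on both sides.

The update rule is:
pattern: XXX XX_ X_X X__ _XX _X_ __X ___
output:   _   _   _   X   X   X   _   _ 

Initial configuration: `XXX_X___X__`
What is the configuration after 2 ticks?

X___XX__XX_
XX__X_X_X_X

XX__X_X_X_X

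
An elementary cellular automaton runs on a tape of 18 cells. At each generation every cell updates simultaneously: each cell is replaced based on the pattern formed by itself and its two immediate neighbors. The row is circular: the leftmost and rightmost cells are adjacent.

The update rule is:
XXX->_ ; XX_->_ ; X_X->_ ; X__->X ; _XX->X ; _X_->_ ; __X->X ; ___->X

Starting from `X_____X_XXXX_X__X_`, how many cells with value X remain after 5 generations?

7

generation 1: _XXXXX__X_____XX__
generation 2: XX____XX_XXXXXX_XX
generation 3: __XXXXX__X______X_
generation 4: XXX____XX_XXXXXX_X
generation 5: ___XXXXX__X______X
count of X: 7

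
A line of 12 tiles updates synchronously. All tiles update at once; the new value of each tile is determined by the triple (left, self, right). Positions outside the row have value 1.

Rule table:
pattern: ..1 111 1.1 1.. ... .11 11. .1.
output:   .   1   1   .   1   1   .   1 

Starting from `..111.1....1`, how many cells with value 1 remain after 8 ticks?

..11.11.11.1
..1.11.11.11
..111.11.111
..11.11.1111
..1.11.11111
..111.111111
..11.1111111
..1.11111111
count of 1: 9

9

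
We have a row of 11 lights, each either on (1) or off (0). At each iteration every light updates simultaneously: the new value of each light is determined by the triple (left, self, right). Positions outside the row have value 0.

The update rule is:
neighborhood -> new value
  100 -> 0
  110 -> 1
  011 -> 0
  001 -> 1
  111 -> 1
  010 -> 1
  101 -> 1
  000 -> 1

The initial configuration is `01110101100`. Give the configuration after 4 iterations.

10111110101
11011111111
01101111111
10110111111

10110111111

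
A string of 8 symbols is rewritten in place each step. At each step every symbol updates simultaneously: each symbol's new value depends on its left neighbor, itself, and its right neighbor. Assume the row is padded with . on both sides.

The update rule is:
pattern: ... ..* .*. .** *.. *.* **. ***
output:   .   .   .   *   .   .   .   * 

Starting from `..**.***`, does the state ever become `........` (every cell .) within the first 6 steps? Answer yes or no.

..*..**.
.....*..
........
all cells are . at step 3

yes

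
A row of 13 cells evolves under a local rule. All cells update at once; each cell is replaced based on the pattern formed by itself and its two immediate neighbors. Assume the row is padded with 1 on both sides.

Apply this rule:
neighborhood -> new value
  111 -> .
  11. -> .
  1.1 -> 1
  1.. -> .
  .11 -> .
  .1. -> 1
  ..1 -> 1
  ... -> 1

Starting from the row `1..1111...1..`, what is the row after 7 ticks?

..1.....111.1
.11.1111...1.
1..1.....1111
..11.1111....
.1..1.....111
11.11.1111...
..1..1.....11

..1..1.....11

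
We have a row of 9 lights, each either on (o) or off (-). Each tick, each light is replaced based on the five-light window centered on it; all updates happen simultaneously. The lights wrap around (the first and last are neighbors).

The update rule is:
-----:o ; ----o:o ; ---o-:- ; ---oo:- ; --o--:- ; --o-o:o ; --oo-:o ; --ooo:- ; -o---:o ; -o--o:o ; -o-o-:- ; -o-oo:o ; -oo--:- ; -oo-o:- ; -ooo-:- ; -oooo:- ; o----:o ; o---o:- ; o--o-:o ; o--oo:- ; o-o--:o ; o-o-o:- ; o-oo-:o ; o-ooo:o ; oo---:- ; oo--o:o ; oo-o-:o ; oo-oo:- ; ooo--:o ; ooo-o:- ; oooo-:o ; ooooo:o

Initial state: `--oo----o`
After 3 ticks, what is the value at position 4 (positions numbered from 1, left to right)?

-

o-o--oo--
o-oo-o-oo
--o-o-oo-
position 4 holds -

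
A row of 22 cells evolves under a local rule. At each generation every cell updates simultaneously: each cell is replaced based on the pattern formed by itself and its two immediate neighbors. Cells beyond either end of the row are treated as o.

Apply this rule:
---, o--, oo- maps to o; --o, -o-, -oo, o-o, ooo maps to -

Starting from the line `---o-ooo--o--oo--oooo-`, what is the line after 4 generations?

oo-----oo--o--oo----o-
-ooooo--oo--o--oooo---
-----oo--oo--o----ooo-
oooo--oo--oo--ooo---o-

oooo--oo--oo--ooo---o-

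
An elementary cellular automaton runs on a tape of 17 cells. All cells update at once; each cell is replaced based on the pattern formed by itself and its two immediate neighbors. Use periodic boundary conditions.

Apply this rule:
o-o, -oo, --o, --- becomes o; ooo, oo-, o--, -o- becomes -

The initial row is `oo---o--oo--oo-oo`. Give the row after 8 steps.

step 1: ---oo--oo--oo-oo-
step 2: oooo--oo--oo-oo--
step 3: o----oo--oo-oo--o
step 4: --oooo--oo-oo--oo
step 5: -oo----oo-oo--oo-
step 6: oo--oooo-oo--oo--
step 7: o--oo---oo--oo--o
step 8: --oo--ooo--oo--oo

--oo--ooo--oo--oo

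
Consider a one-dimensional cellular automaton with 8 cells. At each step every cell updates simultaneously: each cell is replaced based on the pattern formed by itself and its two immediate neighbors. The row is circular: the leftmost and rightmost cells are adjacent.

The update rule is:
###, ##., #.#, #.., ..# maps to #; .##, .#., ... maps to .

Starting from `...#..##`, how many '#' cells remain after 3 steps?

5

#.#.##.#
##.#.##.
.##.#.##
count of #: 5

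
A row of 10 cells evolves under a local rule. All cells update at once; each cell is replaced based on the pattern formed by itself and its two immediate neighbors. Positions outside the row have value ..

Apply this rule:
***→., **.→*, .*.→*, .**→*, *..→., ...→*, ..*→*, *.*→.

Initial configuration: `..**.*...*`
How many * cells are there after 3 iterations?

iteration 1: ****.*.***
iteration 2: *..*.*.*.*
iteration 3: *.**.*.*.*
count of *: 6

6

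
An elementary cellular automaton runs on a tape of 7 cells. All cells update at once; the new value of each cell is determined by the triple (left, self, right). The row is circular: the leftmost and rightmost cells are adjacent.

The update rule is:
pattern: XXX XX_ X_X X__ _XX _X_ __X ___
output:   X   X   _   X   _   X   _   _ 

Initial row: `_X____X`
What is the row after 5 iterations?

iteration 1: _XX___X
iteration 2: __XX__X
iteration 3: X__XX_X
iteration 4: XX__X__
iteration 5: _XX_XX_

_XX_XX_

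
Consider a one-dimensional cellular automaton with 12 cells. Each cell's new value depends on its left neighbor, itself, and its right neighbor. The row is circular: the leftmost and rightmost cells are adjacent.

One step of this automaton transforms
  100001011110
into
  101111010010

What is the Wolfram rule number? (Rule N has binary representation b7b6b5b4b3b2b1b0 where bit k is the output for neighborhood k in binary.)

position 8: 111 → 0  (bit 7 = 0)
position 10: 110 → 1  (bit 6 = 1)
position 6: 101 → 0  (bit 5 = 0)
position 1: 100 → 0  (bit 4 = 0)
position 7: 011 → 1  (bit 3 = 1)
position 0: 010 → 1  (bit 2 = 1)
position 4: 001 → 1  (bit 1 = 1)
position 2: 000 → 1  (bit 0 = 1)
bits b7..b0 = 01001111 = 79

79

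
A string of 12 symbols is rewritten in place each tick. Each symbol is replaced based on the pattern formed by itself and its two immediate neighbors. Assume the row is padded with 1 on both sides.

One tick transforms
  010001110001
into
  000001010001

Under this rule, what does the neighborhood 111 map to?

At position 6 the neighborhood is 111; the next row has 0 there.

0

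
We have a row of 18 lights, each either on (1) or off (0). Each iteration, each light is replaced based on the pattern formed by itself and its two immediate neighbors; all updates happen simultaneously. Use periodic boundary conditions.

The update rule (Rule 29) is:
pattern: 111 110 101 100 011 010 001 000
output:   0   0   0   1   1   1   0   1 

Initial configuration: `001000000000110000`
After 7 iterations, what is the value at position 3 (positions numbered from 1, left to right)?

iteration 1: 101111111110101111
iteration 2: 001000000000101000
iteration 3: 101111111110101111  (repeats iteration 1; period 2)
iteration 7: 101111111110101111
position 3 holds 1

1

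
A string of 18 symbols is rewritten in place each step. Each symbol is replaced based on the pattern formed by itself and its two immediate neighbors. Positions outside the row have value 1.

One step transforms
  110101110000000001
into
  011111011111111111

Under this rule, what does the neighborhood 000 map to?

1

At position 9 the neighborhood is 000; the next row has 1 there.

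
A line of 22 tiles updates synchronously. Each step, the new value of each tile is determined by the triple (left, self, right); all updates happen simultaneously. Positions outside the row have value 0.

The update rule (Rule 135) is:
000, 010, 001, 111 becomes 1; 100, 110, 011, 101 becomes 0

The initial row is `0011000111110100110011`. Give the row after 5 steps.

step 1: 1100011011100101000100
step 2: 0001100001001101011101
step 3: 1110001111010001001001
step 4: 0100110110010111011011
step 5: 1101000000110010000000

1101000000110010000000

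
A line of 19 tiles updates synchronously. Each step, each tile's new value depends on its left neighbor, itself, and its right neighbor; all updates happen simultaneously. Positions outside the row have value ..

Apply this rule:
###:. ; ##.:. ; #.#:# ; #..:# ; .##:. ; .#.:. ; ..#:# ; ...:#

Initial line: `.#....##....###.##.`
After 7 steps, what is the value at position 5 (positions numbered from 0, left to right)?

step 1: #.####..####...#..#
step 2: .#....##....###.##.  (repeats step 0; period 2)
step 7: #.####..####...#..#
position 5 holds #

#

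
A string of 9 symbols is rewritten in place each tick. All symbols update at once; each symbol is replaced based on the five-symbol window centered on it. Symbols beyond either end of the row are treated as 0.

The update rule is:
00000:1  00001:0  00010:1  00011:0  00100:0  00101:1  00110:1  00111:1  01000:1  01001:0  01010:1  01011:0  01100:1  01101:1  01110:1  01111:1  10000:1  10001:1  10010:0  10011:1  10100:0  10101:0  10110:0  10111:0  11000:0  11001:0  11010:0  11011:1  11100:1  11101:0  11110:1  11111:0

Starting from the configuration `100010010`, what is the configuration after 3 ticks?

011100001
011101010
011000101

011000101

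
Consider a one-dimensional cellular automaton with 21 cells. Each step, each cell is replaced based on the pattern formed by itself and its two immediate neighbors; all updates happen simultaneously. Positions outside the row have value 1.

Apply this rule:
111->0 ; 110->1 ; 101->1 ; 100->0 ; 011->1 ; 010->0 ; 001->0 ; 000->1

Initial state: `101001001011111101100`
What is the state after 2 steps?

step 1: 110000000110000111100
step 2: 010111110110110100100

010111110110110100100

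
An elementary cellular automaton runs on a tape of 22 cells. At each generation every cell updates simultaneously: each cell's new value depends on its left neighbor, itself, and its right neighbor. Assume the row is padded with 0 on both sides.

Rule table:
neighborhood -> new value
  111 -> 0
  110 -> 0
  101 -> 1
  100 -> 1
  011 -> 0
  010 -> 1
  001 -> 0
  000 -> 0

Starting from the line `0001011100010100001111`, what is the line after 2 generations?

generation 1: 0001100010011110000000
generation 2: 0000010011000001000000

0000010011000001000000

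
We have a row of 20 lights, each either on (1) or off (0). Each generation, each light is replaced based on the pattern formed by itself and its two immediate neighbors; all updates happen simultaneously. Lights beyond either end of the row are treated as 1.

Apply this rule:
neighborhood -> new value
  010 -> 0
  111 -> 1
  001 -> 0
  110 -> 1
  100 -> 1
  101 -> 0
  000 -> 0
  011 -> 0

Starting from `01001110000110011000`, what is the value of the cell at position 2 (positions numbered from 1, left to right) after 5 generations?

1

generation 1: 00100111000011001100
generation 2: 10010011100001100110
generation 3: 11001001110000110010
generation 4: 11100100111000011000
generation 5: 11110010011100001100
position 2 holds 1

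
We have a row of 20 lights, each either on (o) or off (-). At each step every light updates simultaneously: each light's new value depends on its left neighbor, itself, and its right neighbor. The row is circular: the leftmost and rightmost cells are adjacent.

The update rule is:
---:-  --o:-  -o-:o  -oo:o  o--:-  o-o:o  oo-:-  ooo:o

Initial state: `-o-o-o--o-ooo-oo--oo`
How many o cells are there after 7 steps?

step 1: oooooo--oooo-oo---o-
step 2: ooooo---ooo-oo----oo
step 3: oooo----oo-oo-----oo
step 4: ooo-----o-oo------oo
step 5: oo------ooo-------oo
step 6: o-------oo--------oo
step 7: --------o---------oo
count of o: 3

3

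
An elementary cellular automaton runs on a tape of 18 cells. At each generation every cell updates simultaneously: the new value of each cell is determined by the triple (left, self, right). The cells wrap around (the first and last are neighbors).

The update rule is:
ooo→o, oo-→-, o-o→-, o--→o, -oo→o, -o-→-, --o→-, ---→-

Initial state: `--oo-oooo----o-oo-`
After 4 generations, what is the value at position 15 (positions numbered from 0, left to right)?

--o--ooo-o-----o-o
o--o-oo---o-------
-o---o-o---o------
--o-----o---o-----
position 15 holds -

-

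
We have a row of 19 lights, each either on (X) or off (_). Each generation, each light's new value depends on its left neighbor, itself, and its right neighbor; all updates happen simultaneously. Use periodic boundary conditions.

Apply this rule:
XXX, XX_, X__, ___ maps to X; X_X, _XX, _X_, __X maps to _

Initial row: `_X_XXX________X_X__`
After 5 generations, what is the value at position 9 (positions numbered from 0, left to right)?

X

____XXXXXXXXX____XX
XXX__XXXXXXXXXXX__X
XXXX__XXXXXXXXXXX__
_XXXX__XXXXXXXXXXX_
__XXXX__XXXXXXXXXXX
position 9 holds X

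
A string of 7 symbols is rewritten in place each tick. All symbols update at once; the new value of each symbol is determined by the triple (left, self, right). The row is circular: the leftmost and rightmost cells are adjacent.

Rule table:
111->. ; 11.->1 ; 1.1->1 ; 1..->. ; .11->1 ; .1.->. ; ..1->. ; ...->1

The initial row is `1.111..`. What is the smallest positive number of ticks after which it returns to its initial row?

14

tick 1: .11.1..
tick 2: .111..1
tick 3: 11.1...
tick 4: 111..1.
tick 5: 1.1...1
tick 6: 11..1.1
tick 7: .1...11
tick 8: 1..1.11
tick 9: 1...11.
tick 10: ..1.111
tick 11: ...11.1
tick 12: .1.111.
tick 13: ..11.1.
tick 14: 1.111..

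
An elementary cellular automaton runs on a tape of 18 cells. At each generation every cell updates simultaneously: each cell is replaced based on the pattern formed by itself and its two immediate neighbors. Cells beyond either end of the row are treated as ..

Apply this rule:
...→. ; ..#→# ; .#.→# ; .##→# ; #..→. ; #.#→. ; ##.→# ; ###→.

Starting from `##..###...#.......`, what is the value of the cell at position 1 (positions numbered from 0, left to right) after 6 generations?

generation 1: ##.##.#..##.......
generation 2: ##.##.#.###.......
generation 3: ##.##.#.#.#.......
generation 4: ##.##.#.#.#.......  (fixed point — unchanged through generation 6)
position 1 holds #

#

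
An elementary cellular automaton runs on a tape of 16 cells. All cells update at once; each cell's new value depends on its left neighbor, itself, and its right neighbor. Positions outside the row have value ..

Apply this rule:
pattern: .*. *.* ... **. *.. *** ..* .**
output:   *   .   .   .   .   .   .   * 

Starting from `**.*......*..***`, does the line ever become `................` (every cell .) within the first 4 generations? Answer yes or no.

no

generation 1: *..*......*..*..
generation 2: *..*......*..*..  (fixed point — unchanged through generation 4)
generation 4 is *..*......*..*.., still not uniform .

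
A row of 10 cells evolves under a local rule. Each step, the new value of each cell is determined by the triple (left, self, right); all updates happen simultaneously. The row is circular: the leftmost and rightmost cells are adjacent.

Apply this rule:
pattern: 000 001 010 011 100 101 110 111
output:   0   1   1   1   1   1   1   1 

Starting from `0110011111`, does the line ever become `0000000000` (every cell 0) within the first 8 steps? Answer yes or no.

step 1: 1111111111
step 2: 1111111111  (fixed point — unchanged through step 8)
step 8 is 1111111111, still not uniform 0

no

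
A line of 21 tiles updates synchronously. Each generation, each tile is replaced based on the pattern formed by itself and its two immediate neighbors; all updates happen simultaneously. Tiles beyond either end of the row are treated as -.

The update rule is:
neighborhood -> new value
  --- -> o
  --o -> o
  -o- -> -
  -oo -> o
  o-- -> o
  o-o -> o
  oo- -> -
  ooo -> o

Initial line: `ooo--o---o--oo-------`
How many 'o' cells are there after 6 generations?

15

generation 1: oo-oo-ooo-ooo-ooooooo
generation 2: o-oo-ooo-ooo-ooooooo-
generation 3: -oo-ooo-ooo-ooooooo-o
generation 4: oo-ooo-ooo-ooooooo-o-
generation 5: o-ooo-ooo-ooooooo-o-o
generation 6: -ooo-ooo-ooooooo-o-o-
count of o: 15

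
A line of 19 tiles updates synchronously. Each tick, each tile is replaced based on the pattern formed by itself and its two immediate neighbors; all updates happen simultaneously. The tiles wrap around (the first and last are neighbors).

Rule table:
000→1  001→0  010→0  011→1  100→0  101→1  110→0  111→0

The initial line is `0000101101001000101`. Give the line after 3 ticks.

tick 1: 0110011010000010010
tick 2: 0100010100111000000
tick 3: 0001001000100011111

0001001000100011111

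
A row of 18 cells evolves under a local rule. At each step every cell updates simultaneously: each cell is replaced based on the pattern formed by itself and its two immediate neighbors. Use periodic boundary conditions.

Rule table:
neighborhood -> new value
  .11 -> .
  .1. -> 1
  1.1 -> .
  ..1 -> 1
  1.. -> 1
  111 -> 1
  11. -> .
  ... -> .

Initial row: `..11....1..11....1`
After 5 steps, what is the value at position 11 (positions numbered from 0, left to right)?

step 1: 11..1..1111..1..11
step 2: 1.11111.11.11111.1
step 3: ...111......111...
step 4: ..1.1.1....1.1.1..
step 5: .11.1.11..11.1.11.
position 11 holds 1

1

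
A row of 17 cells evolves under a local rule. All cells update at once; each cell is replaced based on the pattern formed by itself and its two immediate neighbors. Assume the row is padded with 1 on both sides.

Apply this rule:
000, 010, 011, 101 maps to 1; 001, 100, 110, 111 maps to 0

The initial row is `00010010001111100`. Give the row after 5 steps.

step 1: 01010010101000000
step 2: 11110011111011110
step 3: 00000010000110001
step 4: 01111010110100101
step 5: 11000111101100111

11000111101100111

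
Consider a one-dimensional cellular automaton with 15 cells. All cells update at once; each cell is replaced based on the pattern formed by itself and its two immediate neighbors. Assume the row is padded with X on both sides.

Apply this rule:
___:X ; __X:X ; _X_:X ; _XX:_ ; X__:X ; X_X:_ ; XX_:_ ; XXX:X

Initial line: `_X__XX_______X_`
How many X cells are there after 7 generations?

7

_XXX__XXXXXXXX_
__X_XX_XXXXXX__
XXX_____XXXX_XX
XX_XXXXX_XX___X
X___XXX____XXX_
_XXX_X_XXXX_X__
__X__X__XX__XXX
count of X: 7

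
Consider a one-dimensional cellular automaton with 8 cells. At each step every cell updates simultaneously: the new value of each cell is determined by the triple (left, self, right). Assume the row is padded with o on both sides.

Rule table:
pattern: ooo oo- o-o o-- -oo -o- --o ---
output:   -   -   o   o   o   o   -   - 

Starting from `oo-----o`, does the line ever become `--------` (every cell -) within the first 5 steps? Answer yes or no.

no

step 1: --o----o
step 2: o-oo---o
step 3: -oo-o--o
step 4: oo-ooo-o
step 5: --oo--oo
step 5 is --oo--oo, still not uniform -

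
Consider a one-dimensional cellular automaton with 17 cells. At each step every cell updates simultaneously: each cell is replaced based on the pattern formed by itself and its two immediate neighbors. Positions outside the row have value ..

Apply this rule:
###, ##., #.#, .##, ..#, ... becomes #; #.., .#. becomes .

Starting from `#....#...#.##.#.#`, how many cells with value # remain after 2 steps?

14

step 1: ..###..##.####.#.
step 2: #####.#########..
count of #: 14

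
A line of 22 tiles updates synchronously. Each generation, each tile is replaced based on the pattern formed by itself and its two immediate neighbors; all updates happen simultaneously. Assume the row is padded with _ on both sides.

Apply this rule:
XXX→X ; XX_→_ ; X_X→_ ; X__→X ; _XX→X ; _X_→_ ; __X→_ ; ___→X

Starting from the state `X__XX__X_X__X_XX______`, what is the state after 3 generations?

generation 1: _X_X_X____X___X_XXXXXX
generation 2: ______XXX__XX___XXXXX_
generation 3: XXXXX_XX_X_X_XX_XXXX_X

XXXXX_XX_X_X_XX_XXXX_X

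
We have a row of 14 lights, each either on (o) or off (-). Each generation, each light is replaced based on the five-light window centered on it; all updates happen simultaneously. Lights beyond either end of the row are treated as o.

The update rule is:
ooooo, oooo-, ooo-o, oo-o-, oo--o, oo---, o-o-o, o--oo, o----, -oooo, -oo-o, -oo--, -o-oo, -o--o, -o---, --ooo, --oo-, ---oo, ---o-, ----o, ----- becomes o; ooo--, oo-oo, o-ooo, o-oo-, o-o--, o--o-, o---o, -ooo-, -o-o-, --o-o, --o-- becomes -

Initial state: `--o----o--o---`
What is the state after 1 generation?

o--oooo-o--o-o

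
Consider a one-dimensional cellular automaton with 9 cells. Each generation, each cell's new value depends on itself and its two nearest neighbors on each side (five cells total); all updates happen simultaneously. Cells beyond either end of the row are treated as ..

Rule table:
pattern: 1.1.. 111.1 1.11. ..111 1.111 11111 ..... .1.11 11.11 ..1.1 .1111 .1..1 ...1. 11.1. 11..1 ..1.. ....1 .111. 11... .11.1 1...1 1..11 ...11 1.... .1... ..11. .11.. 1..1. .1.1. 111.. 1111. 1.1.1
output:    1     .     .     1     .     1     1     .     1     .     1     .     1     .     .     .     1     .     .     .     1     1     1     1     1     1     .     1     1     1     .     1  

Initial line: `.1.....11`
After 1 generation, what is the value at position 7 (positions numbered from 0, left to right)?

1

1.111111.
position 7 holds 1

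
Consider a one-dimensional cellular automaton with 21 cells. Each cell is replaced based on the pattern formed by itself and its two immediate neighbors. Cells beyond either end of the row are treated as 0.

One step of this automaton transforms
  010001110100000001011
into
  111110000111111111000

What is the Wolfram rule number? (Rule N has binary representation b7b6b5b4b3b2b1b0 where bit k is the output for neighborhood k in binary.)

23

position 6: 111 → 0  (bit 7 = 0)
position 7: 110 → 0  (bit 6 = 0)
position 8: 101 → 0  (bit 5 = 0)
position 2: 100 → 1  (bit 4 = 1)
position 5: 011 → 0  (bit 3 = 0)
position 1: 010 → 1  (bit 2 = 1)
position 0: 001 → 1  (bit 1 = 1)
position 3: 000 → 1  (bit 0 = 1)
bits b7..b0 = 00010111 = 23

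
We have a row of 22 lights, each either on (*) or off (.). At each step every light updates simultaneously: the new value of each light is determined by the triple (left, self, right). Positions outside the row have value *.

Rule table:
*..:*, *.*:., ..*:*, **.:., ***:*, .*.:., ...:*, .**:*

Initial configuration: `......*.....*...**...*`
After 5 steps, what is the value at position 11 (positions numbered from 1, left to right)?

******.*****.****.****
*****..****..***..****
****.*****.****.******
***..****..***..******
**.*****.****.********
position 11 holds *

*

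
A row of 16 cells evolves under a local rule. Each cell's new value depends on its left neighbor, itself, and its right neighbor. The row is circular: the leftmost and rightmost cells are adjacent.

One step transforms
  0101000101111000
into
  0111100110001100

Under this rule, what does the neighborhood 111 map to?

At position 10 the neighborhood is 111; the next row has 0 there.

0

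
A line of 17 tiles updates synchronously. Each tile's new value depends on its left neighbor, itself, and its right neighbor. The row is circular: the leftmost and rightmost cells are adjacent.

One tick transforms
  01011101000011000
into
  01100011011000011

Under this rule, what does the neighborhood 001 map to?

0

At position 0 the neighborhood is 001; the next row has 0 there.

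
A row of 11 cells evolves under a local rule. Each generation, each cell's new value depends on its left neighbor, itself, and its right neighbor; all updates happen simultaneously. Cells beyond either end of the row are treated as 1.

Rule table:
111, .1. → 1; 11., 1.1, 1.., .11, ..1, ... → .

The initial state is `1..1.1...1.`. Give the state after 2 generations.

generation 1: ...1.1...1.
generation 2: ...1.1...1.

...1.1...1.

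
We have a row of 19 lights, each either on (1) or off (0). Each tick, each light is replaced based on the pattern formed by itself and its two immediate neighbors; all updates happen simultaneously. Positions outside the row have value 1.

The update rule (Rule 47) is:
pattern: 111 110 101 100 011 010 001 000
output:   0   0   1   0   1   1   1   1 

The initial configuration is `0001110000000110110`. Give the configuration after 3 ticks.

0111000111111101101
1100011100000011011
0001110001111110110

0001110001111110110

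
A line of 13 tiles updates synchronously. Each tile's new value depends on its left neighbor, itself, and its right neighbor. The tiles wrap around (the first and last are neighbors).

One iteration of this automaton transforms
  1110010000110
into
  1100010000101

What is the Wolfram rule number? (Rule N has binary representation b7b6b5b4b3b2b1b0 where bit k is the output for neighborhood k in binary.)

172

position 1: 111 → 1  (bit 7 = 1)
position 2: 110 → 0  (bit 6 = 0)
position 12: 101 → 1  (bit 5 = 1)
position 3: 100 → 0  (bit 4 = 0)
position 0: 011 → 1  (bit 3 = 1)
position 5: 010 → 1  (bit 2 = 1)
position 4: 001 → 0  (bit 1 = 0)
position 7: 000 → 0  (bit 0 = 0)
bits b7..b0 = 10101100 = 172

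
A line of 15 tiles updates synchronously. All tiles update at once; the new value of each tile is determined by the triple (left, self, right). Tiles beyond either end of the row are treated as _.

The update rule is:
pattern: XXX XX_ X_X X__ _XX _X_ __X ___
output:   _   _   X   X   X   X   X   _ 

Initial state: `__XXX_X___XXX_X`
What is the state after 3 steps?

X_XX__XXX_XX__X

step 1: _XX__XXX_XX__XX
step 2: XX_XXX__XX_XXX_
step 3: X_XX__XXX_XX__X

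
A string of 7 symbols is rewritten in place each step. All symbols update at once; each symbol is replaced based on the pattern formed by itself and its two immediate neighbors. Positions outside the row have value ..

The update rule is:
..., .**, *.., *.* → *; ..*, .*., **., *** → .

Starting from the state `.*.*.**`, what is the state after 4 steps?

step 1: ..*.**.
step 2: *..**.*
step 3: .*.*.*.
step 4: ..*.*.*

..*.*.*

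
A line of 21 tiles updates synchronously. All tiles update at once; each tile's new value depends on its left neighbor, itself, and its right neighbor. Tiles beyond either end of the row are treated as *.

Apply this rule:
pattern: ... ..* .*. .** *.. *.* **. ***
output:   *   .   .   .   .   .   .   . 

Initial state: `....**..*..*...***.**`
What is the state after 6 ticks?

.**..........*.......
....********...*****.
.**..........*.......  (repeats tick 1; period 2)
tick 6: ....********...*****.

....********...*****.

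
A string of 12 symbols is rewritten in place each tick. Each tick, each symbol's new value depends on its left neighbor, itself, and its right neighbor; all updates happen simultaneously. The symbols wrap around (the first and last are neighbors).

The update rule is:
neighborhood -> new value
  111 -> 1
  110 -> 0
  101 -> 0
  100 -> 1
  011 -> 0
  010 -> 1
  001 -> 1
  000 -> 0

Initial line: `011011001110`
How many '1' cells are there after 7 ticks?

tick 1: 100000110101
tick 2: 010001000100
tick 3: 111011101110
tick 4: 010001000100  (repeats tick 2; period 2)
tick 7: 111011101110
count of 1: 9

9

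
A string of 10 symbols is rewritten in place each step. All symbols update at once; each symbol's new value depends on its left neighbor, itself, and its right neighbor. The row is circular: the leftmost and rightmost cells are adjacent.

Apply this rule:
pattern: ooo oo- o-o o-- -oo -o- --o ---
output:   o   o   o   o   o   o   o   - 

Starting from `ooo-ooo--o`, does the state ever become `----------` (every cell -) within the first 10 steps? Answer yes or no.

oooooooooo
oooooooooo  (fixed point — unchanged through step 10)
step 10 is oooooooooo, still not uniform -

no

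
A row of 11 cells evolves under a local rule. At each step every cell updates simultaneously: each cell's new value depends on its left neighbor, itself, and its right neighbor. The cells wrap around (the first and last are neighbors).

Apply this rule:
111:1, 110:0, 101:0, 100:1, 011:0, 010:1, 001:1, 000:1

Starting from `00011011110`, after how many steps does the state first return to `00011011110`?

11100001101
11011110000
00001101111
11110000110
01101111000
10000110111
01111000011
00110111100
11000011011
10111100001
00011011110

11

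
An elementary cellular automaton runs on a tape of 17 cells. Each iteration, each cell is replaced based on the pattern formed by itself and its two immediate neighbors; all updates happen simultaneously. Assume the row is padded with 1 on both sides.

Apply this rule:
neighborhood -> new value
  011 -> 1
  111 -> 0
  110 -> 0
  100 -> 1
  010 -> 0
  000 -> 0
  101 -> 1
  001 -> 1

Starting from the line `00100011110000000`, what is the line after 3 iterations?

11010110001000001
00101101010100011
11011010101010110

11011010101010110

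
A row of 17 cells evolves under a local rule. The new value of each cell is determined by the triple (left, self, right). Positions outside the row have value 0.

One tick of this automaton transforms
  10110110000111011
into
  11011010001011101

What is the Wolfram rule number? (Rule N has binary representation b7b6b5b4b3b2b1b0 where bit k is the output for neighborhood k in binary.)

position 12: 111 → 1  (bit 7 = 1)
position 3: 110 → 1  (bit 6 = 1)
position 1: 101 → 1  (bit 5 = 1)
position 7: 100 → 0  (bit 4 = 0)
position 2: 011 → 0  (bit 3 = 0)
position 0: 010 → 1  (bit 2 = 1)
position 10: 001 → 1  (bit 1 = 1)
position 8: 000 → 0  (bit 0 = 0)
bits b7..b0 = 11100110 = 230

230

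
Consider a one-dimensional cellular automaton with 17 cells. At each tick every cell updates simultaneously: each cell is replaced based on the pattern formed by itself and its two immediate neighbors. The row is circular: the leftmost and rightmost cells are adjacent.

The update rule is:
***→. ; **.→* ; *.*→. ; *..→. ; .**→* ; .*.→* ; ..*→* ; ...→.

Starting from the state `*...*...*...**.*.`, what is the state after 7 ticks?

*..**..**..***.*.
*.***.***.**.*.*.
*.*.*.*.*.**.*.*.
*.*.*.*.*.**.*.*.  (fixed point — unchanged through tick 7)

*.*.*.*.*.**.*.*.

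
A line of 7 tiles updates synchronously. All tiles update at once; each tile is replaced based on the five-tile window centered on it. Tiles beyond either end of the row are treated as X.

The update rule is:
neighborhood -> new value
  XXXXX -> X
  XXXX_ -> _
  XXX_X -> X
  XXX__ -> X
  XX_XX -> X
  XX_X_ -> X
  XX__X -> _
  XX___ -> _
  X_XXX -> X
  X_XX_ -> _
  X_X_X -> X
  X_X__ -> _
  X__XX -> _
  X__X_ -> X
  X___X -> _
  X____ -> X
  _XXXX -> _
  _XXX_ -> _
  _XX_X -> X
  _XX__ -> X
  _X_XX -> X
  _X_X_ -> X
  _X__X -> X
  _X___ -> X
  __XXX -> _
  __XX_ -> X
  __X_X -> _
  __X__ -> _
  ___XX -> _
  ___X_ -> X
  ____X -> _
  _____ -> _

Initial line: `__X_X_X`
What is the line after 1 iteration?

_X_XXXX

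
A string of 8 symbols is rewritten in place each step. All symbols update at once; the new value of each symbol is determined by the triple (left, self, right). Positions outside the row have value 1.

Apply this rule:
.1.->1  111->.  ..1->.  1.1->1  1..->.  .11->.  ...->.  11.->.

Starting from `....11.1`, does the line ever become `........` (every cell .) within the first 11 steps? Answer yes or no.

yes

step 1: ......1.
step 2: ......11
step 3: ........
all cells are . at step 3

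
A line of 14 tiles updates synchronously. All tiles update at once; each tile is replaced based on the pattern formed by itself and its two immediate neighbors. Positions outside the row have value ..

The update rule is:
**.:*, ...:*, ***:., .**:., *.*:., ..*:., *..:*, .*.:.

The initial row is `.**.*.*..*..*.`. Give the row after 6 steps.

.*..**..**..**

..*....*..*..*
*..***..*..*..
.*...**..*..**
..**..**..*..*
*..**..**..*..
.*..**..**..**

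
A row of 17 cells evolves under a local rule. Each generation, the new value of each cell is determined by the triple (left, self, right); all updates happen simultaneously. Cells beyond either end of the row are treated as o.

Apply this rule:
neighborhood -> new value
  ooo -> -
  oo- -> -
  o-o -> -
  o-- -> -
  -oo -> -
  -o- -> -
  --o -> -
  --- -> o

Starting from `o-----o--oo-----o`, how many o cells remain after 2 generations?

5

generation 1: --ooo-------ooo--
generation 2: ------ooooo------
count of o: 5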